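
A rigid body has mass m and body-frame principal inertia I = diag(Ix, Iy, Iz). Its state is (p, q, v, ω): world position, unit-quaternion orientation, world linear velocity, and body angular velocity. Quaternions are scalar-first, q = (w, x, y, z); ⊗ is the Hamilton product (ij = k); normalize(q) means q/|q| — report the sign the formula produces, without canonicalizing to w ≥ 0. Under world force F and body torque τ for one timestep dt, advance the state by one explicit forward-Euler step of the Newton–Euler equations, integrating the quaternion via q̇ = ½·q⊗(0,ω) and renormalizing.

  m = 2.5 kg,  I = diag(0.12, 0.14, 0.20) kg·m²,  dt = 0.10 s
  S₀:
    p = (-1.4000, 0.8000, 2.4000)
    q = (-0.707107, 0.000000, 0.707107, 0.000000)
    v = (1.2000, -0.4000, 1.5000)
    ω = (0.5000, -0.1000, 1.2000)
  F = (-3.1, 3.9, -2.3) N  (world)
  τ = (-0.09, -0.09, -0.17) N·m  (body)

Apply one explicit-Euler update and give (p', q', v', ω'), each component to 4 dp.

p' = (-1.2800, 0.7600, 2.5500)
q' = (-0.7021, 0.0247, 0.7091, -0.0600)
v' = (1.0760, -0.2440, 1.4080)
ω' = (0.4310, -0.1300, 1.1155)

gyro term ω×Iω = (-0.0072, -0.0480, -0.0010)
angular accel α = (-0.6900, -0.3000, -0.8450)
new body rate ω' = (0.4310, -0.1300, 1.1155)
q⊗(0,ω) = (0.0707107, 0.4949749, 0.0707107, -1.2020819)
updated quaternion q' = (-0.7021, 0.0247, 0.7091, -0.0600)
p + v·dt = (-1.2800, 0.7600, 2.5500)
new velocity v' = (1.0760, -0.2440, 1.4080)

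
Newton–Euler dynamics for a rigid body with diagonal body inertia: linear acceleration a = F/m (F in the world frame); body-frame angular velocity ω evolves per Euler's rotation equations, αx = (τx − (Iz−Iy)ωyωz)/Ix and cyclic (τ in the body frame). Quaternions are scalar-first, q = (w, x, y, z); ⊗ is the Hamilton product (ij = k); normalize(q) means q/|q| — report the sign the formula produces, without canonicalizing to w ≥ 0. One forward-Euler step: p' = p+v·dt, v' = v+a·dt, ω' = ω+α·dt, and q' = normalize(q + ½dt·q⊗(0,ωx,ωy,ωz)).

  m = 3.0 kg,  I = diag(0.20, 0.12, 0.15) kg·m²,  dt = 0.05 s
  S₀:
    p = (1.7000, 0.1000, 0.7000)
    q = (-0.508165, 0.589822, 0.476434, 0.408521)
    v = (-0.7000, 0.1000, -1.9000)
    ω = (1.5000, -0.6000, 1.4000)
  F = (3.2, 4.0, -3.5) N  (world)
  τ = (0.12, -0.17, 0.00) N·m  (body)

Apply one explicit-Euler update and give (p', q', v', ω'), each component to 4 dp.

p' = (1.6650, 0.1050, 0.6050)
q' = (-0.5367, 0.5927, 0.4780, 0.3635)
v' = (-0.6467, 0.1667, -1.9583)
ω' = (1.5363, -0.7146, 1.3760)

(τ − ω×Iω)/I = (0.7260, -2.2917, -0.4800)
new body rate ω' = (1.5363, -0.7146, 1.3760)
2q̇ = q⊗(0,ω) = (-1.1708020, 0.1498727, 0.0919297, -1.7799752)
q' = normalize(q + ½dt·q⊗(0,ω)) = (-0.5367, 0.5927, 0.4780, 0.3635)
p' = p + v·dt = (1.6650, 0.1050, 0.6050)
new velocity v' = (-0.6467, 0.1667, -1.9583)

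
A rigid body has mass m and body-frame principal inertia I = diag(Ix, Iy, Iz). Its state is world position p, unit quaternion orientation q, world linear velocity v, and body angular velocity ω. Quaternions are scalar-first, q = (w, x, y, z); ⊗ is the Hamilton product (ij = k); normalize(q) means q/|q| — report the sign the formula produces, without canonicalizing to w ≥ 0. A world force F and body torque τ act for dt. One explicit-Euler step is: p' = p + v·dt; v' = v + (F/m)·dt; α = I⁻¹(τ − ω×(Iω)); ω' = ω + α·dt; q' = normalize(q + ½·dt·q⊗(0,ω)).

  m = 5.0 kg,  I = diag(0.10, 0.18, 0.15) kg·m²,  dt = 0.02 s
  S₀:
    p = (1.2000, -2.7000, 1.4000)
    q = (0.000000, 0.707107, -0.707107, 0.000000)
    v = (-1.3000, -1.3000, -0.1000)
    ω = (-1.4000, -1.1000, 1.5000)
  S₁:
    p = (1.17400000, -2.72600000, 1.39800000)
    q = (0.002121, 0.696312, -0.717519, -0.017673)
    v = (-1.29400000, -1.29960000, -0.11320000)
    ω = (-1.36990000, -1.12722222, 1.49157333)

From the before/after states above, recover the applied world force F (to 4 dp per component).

F = (1.5000, 0.1000, -3.3000)

velocity change Δv = (0.00600000, 0.00040000, -0.01320000)
m·(v₁−v₀)/dt = (1.5000, 0.1000, -3.3000)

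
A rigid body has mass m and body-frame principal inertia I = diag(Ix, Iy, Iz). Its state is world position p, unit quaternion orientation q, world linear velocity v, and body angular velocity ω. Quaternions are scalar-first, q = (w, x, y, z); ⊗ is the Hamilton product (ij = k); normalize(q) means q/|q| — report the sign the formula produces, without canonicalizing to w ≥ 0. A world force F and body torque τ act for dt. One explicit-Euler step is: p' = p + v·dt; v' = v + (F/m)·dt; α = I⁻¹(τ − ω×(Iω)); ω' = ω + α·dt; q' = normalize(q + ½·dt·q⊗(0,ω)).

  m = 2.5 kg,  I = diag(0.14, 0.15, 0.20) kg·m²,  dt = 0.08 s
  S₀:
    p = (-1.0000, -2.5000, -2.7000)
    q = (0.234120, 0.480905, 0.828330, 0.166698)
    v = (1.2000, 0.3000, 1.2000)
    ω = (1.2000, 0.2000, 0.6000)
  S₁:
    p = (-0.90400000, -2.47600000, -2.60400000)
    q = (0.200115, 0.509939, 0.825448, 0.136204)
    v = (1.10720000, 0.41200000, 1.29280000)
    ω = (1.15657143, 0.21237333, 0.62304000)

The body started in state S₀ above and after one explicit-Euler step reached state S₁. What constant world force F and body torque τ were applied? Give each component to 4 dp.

rate change Δω = (-0.04342857, 0.01237333, 0.02304000)
applied torque τ = (-0.0700, -0.0200, 0.0600)
v₁ − v₀ = (-0.09280000, 0.11200000, 0.09280000)
F = m·Δv/dt = (-2.9000, 3.5000, 2.9000)

F = (-2.9000, 3.5000, 2.9000)
τ = (-0.0700, -0.0200, 0.0600)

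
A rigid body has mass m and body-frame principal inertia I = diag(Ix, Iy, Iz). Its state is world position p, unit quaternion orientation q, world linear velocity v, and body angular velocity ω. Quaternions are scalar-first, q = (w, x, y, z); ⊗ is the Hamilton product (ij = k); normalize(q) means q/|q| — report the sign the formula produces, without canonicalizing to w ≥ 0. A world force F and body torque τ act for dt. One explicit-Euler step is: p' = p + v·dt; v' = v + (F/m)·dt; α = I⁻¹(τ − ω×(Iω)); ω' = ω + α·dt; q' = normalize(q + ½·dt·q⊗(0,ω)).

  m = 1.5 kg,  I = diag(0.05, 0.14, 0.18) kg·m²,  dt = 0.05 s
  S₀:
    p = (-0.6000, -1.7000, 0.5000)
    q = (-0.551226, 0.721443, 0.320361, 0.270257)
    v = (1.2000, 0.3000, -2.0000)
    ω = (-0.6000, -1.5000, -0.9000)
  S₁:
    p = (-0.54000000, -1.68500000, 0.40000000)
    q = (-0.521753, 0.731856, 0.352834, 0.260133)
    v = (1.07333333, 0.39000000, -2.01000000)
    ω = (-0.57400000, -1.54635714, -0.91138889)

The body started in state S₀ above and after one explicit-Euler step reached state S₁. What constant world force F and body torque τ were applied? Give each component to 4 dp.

F = (-3.8000, 2.7000, -0.3000)
τ = (0.0800, -0.2000, 0.0400)

Δω = ω₁−ω₀ = (0.02600000, -0.04635714, -0.01138889)
τ = I·(Δω/dt) + ω₀×(Iω₀) = (0.0800, -0.2000, 0.0400)
Δv = v₁−v₀ = (-0.12666667, 0.09000000, -0.01000000)
m·(v₁−v₀)/dt = (-3.8000, 2.7000, -0.3000)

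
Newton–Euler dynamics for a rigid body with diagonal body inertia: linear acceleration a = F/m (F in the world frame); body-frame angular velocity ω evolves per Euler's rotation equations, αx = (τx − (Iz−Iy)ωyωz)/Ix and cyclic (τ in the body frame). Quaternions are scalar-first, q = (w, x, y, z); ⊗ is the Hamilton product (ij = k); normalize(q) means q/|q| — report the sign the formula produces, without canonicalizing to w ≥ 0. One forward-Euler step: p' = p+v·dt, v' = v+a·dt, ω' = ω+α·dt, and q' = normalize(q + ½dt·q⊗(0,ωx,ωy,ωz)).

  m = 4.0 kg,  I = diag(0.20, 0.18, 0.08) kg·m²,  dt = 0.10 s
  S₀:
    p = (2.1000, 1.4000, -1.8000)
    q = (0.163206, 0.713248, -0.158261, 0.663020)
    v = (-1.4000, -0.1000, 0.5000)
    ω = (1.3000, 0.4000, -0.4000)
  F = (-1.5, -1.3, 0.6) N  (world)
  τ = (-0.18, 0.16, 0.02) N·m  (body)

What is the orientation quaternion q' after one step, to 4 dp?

q' = (0.1329, 0.7120, -0.0974, 0.6826)

2q̇ = q⊗(0,ω) = (-0.5987100, 0.0102642, 1.2125076, 0.4257561)
updated quaternion q' = (0.1329, 0.7120, -0.0974, 0.6826)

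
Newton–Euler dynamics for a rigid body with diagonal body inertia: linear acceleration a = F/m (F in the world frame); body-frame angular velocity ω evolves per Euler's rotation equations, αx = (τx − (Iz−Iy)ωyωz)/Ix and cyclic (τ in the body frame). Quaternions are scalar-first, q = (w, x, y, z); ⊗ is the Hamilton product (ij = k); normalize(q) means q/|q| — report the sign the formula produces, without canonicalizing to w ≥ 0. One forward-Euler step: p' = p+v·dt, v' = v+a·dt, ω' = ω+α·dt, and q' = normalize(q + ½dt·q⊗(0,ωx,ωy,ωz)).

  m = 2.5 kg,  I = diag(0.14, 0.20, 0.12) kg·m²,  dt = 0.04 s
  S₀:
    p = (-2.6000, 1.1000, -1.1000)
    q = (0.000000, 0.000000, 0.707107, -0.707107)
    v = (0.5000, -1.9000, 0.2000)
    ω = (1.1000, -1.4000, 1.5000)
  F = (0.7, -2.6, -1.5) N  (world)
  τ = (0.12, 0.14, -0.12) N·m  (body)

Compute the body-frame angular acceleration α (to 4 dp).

ω×(Iω) gyroscopic = (0.1680, 0.0330, -0.0924)
(τ − ω×Iω)/I = (-0.3429, 0.5350, -0.2300)

α = (-0.3429, 0.5350, -0.2300)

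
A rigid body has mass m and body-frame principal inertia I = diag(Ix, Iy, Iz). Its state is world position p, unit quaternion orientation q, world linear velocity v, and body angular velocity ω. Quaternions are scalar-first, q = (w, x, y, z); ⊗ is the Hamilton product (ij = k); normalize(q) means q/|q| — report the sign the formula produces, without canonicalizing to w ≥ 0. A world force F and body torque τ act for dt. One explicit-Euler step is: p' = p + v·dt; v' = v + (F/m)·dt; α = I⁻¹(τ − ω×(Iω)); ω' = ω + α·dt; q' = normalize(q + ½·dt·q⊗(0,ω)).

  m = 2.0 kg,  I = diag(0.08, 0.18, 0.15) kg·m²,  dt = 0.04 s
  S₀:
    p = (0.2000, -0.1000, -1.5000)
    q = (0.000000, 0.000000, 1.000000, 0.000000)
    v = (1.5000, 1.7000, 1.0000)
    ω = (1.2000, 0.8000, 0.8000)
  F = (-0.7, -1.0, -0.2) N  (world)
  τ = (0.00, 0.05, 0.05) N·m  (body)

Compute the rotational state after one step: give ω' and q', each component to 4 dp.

ω' = (1.2096, 0.8260, 0.7877)
q' = (-0.0160, 0.0160, 0.9995, -0.0240)

angular accel α = (0.2400, 0.6511, -0.3067)
new body rate ω' = (1.2096, 0.8260, 0.7877)
q⊗(0,ω) = (-0.8000000, 0.8000000, 0.0000000, -1.2000000)
updated quaternion q' = (-0.0160, 0.0160, 0.9995, -0.0240)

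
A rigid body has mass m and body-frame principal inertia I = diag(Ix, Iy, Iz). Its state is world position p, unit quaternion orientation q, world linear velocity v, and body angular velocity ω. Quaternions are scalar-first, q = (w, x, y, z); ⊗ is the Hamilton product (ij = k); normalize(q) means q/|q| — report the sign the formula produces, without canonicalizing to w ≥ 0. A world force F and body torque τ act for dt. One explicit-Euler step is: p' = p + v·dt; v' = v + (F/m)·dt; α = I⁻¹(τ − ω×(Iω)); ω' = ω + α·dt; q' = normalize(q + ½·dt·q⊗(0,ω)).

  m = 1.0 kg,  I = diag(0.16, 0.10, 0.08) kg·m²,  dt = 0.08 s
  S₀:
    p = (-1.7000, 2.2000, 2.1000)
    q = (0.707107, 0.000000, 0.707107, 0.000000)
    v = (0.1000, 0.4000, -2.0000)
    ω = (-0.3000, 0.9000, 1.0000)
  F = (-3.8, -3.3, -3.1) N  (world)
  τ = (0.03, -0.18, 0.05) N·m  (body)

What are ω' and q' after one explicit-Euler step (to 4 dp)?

gyro term ω×Iω = (-0.0180, -0.0240, 0.0162)
angular accel α = (0.3000, -1.5600, 0.4225)
new body rate ω' = (-0.2760, 0.7752, 1.0338)
q⊗(0,ω) = (-0.6363963, 0.4949749, 0.6363963, 0.9192391)
q' = normalize(q + ½dt·q⊗(0,ω)) = (0.6806, 0.0198, 0.7315, 0.0367)

ω' = (-0.2760, 0.7752, 1.0338)
q' = (0.6806, 0.0198, 0.7315, 0.0367)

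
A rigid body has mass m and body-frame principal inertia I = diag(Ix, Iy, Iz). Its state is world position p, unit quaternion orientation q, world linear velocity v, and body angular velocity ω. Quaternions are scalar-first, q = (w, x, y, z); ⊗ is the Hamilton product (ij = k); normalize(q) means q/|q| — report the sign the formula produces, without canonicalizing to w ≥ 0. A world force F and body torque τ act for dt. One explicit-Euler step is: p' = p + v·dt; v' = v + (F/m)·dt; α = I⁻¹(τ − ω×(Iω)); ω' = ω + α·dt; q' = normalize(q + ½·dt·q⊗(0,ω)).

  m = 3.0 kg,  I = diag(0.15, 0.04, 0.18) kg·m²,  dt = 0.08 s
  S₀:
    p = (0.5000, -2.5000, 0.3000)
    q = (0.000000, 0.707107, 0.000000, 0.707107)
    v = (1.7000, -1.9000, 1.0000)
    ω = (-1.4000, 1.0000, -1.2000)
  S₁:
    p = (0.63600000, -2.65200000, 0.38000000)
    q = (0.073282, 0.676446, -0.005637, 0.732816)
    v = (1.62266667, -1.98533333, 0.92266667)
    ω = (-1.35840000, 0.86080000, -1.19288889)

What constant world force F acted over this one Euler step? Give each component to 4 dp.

v₁ − v₀ = (-0.07733333, -0.08533333, -0.07733333)
m·(v₁−v₀)/dt = (-2.9000, -3.2000, -2.9000)

F = (-2.9000, -3.2000, -2.9000)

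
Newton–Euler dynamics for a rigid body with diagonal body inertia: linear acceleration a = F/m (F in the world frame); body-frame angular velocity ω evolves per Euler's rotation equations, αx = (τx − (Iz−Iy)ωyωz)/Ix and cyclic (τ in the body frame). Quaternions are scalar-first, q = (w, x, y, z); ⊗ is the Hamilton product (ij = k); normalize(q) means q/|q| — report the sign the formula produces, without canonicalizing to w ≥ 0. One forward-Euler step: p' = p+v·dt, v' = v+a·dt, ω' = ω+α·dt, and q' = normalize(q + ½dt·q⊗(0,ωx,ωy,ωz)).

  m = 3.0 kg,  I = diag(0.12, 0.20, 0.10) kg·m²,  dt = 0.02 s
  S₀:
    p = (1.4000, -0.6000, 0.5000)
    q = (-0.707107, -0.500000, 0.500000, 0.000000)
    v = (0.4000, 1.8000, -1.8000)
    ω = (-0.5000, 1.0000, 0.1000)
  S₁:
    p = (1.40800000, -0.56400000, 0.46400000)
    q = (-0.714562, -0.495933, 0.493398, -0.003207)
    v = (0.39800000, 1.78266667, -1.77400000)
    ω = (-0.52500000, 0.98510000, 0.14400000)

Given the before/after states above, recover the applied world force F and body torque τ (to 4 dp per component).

F = (-0.3000, -2.6000, 3.9000)
τ = (-0.1600, -0.1500, 0.1800)

v₁ − v₀ = (-0.00200000, -0.01733333, 0.02600000)
m·(v₁−v₀)/dt = (-0.3000, -2.6000, 3.9000)
rate change Δω = (-0.02500000, -0.01490000, 0.04400000)
applied torque τ = (-0.1600, -0.1500, 0.1800)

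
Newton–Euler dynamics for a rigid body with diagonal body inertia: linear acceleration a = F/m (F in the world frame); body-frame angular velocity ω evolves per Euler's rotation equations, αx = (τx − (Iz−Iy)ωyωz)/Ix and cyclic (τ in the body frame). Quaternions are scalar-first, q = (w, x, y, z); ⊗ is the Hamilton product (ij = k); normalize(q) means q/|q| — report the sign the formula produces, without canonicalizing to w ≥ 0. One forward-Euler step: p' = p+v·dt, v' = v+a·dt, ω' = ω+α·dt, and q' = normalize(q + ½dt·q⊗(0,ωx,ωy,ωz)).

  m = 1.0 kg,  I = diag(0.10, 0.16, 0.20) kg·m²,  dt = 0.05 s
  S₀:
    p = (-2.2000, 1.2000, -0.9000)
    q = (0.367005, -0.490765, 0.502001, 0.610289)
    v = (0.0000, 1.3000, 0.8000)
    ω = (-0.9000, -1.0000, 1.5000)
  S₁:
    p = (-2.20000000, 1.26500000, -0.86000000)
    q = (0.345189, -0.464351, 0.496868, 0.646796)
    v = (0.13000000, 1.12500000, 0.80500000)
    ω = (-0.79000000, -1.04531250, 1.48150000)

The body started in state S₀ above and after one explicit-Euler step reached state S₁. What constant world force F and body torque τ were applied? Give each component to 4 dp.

Δv = v₁−v₀ = (0.13000000, -0.17500000, 0.00500000)
F = m·Δv/dt = (2.6000, -3.5000, 0.1000)
ω₁ − ω₀ = (0.11000000, -0.04531250, -0.01850000)
gyro term ω₀×Iω₀ = (-0.0600, 0.1350, 0.0540)
τ = I·(Δω/dt) + ω₀×(Iω₀) = (0.1600, -0.0100, -0.0200)

F = (2.6000, -3.5000, 0.1000)
τ = (0.1600, -0.0100, -0.0200)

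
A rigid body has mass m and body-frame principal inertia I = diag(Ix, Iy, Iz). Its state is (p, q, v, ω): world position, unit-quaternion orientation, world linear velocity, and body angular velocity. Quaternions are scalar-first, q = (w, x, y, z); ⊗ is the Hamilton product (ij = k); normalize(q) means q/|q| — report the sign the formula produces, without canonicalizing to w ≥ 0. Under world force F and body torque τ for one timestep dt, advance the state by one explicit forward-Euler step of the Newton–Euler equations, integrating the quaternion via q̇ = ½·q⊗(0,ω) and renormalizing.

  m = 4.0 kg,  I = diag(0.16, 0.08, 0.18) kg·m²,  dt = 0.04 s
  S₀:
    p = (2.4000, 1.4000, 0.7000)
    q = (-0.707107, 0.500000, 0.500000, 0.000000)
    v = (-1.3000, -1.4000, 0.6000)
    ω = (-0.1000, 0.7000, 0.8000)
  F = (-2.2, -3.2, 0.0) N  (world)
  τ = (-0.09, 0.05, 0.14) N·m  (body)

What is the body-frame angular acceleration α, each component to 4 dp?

ω×(Iω) gyroscopic = (0.0560, 0.0016, 0.0056)
α = I⁻¹(τ − ω×Iω) = (-0.9125, 0.6050, 0.7467)

α = (-0.9125, 0.6050, 0.7467)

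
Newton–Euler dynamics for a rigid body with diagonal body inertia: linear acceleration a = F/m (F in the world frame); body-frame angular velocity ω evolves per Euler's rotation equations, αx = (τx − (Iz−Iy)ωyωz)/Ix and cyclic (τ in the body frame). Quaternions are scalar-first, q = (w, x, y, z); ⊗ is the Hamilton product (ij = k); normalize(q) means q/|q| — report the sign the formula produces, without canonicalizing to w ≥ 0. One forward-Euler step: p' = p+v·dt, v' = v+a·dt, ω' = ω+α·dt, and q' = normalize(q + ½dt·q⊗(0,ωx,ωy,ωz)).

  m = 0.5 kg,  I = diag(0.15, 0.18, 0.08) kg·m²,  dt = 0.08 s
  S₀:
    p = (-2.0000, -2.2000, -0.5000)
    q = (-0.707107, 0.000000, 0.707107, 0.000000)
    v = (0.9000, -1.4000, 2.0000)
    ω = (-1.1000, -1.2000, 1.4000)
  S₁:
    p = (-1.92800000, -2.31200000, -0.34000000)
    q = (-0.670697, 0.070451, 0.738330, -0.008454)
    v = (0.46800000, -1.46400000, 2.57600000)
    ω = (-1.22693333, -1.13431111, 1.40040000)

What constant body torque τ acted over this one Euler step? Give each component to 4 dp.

τ = (-0.0700, 0.0400, 0.0400)

Δω = ω₁−ω₀ = (-0.12693333, 0.06568889, 0.00040000)
gyro term ω₀×Iω₀ = (0.1680, -0.1078, 0.0396)
applied torque τ = (-0.0700, 0.0400, 0.0400)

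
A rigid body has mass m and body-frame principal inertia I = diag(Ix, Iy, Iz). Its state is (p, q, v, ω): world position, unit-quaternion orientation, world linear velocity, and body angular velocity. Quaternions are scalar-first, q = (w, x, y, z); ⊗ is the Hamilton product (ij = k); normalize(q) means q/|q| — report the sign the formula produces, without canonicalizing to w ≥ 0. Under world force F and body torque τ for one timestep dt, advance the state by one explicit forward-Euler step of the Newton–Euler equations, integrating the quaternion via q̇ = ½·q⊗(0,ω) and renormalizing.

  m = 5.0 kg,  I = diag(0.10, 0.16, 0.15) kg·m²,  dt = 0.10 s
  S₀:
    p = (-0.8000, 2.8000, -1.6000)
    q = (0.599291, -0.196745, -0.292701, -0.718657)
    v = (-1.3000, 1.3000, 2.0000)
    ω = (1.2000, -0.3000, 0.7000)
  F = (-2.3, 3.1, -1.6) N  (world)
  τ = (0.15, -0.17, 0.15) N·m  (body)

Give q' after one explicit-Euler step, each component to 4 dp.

q' = (0.6303, -0.1814, -0.3371, -0.6755)

2q̇ = q⊗(0,ω) = (0.6513436, 0.2986614, -0.9044542, 0.8297684)
updated quaternion q' = (0.6303, -0.1814, -0.3371, -0.6755)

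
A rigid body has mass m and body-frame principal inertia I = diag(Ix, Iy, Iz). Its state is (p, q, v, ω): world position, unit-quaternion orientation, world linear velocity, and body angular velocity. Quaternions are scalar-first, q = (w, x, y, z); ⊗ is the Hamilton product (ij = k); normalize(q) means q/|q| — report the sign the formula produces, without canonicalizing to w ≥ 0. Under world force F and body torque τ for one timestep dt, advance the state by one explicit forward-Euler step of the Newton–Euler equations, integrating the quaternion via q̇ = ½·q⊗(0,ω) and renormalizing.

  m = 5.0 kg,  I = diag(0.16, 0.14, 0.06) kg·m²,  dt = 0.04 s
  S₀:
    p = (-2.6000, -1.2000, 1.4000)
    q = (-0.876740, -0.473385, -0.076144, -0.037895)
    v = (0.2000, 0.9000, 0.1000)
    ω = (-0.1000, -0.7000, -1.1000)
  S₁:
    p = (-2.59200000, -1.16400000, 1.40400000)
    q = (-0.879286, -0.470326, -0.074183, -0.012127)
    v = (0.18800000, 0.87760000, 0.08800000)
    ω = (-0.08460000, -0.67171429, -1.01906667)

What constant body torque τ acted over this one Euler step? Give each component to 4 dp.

τ = (0.0000, 0.1100, 0.1200)

rate change Δω = (0.01540000, 0.02828571, 0.08093333)
τ = I·(Δω/dt) + ω₀×(Iω₀) = (0.0000, 0.1100, 0.1200)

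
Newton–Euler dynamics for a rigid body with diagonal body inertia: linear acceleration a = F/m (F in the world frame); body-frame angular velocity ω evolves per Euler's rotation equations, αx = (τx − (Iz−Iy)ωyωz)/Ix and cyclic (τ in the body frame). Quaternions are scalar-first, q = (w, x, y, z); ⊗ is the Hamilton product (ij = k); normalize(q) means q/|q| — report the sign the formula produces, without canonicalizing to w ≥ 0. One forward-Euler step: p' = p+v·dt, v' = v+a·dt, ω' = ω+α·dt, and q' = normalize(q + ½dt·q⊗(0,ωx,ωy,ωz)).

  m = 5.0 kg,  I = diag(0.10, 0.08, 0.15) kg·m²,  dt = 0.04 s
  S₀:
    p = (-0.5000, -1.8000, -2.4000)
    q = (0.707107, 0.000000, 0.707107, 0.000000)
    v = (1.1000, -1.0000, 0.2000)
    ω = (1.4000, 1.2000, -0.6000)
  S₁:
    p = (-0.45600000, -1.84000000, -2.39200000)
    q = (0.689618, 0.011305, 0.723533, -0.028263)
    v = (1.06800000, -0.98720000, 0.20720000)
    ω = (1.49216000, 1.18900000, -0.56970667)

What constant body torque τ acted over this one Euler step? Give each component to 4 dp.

rate change Δω = (0.09216000, -0.01100000, 0.03029333)
gyro term ω₀×Iω₀ = (-0.0504, 0.0420, -0.0336)
τ = I·(Δω/dt) + ω₀×(Iω₀) = (0.1800, 0.0200, 0.0800)

τ = (0.1800, 0.0200, 0.0800)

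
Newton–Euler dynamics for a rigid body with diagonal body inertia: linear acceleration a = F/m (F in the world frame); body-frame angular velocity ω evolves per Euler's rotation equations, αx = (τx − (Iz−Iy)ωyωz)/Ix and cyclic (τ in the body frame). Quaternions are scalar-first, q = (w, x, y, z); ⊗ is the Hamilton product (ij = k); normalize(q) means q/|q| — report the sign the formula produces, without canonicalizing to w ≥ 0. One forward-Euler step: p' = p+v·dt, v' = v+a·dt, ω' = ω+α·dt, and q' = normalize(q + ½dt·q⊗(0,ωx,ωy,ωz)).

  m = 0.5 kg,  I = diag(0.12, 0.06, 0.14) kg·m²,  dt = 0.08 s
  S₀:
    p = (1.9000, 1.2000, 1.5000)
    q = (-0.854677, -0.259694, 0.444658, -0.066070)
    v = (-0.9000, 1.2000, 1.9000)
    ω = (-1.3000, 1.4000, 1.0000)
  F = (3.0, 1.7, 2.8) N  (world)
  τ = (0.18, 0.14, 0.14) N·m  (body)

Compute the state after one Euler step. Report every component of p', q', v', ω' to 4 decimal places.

p' = (1.8280, 1.2960, 1.6520)
q' = (-0.8871, -0.1930, 0.4091, -0.0913)
v' = (-0.4200, 1.4720, 2.3480)
ω' = (-1.2547, 1.5520, 1.0176)

new position p' = (1.8280, 1.2960, 1.6520)
v + (F/m)dt = (-0.4200, 1.4720, 2.3480)
ω×(Iω) gyroscopic = (0.1120, 0.0260, 0.1092)
angular accel α = (0.5667, 1.9000, 0.2200)
ω' = ω + α·dt = (-1.2547, 1.5520, 1.0176)
2q̇ = q⊗(0,ω) = (-0.8940534, 1.6482361, -0.8509628, -0.6401932)
q' = normalize(q + ½dt·q⊗(0,ω)) = (-0.8871, -0.1930, 0.4091, -0.0913)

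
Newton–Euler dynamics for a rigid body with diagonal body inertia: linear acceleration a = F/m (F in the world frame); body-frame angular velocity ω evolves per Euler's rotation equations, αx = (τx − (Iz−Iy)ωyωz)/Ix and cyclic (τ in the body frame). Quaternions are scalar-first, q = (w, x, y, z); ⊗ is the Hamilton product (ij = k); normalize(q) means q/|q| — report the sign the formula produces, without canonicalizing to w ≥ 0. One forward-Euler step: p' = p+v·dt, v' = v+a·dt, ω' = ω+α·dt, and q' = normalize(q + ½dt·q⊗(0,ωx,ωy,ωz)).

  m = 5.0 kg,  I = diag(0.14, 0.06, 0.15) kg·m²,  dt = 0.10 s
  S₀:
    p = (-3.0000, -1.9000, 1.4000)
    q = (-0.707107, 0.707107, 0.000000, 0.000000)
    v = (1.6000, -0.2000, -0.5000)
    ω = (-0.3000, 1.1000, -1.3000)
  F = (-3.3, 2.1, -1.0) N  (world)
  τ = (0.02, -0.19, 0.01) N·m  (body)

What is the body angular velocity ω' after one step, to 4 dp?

ω×(Iω) gyroscopic = (-0.1287, -0.0039, 0.0264)
angular accel α = (1.0621, -3.1017, -0.1093)
new body rate ω' = (-0.1938, 0.7898, -1.3109)

ω' = (-0.1938, 0.7898, -1.3109)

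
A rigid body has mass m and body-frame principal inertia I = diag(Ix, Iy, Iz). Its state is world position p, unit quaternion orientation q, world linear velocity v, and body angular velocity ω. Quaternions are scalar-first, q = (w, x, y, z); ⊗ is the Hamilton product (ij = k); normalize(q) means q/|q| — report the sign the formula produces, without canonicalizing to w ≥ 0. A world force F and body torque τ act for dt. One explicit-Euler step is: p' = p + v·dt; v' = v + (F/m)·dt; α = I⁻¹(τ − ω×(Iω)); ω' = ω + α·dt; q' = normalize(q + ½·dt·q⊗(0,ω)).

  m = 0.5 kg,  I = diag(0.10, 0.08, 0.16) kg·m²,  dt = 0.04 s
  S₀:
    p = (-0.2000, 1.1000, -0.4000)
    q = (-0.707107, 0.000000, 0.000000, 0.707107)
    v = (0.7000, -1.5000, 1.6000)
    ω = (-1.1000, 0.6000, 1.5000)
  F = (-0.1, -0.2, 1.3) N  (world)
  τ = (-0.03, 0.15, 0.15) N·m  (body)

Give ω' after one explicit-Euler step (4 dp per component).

precession coupling ω×(Iω) = (0.0720, 0.0990, 0.0132)
angular accel α = (-1.0200, 0.6375, 0.8550)
ω + α·dt = (-1.1408, 0.6255, 1.5342)

ω' = (-1.1408, 0.6255, 1.5342)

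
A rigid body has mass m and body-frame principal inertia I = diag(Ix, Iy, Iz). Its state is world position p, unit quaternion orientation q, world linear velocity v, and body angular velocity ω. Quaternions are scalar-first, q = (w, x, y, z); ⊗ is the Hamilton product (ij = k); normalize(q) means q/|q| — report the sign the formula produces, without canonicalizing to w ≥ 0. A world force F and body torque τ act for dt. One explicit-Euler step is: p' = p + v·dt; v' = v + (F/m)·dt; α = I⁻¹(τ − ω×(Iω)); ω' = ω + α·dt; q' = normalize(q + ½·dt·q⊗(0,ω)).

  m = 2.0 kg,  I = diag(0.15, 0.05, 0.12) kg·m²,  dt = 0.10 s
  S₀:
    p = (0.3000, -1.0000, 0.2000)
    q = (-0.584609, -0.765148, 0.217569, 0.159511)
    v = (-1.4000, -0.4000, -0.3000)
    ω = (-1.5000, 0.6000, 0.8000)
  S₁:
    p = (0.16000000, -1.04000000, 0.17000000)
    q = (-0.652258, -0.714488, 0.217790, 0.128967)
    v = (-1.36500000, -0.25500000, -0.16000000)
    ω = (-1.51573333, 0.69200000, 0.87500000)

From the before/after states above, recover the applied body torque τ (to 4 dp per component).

τ = (0.0100, 0.0100, 0.1800)

ω₁ − ω₀ = (-0.01573333, 0.09200000, 0.07500000)
applied torque τ = (0.0100, 0.0100, 0.1800)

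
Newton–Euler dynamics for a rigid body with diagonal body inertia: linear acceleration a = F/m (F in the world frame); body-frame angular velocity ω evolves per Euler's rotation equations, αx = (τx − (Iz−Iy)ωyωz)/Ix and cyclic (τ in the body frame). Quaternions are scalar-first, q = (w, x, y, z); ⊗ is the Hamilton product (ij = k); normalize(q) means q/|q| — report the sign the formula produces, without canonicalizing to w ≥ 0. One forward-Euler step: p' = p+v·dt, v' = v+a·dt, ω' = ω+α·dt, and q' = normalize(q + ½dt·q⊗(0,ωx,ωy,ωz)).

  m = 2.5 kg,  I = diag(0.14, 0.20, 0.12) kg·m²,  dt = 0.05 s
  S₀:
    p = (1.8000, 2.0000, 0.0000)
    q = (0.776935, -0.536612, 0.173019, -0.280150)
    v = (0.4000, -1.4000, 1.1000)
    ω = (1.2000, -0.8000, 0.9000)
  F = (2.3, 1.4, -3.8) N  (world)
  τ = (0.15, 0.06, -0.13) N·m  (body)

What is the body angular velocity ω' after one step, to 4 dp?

ω' = (1.2330, -0.7904, 0.8698)

α = I⁻¹(τ − ω×Iω) = (0.6600, 0.1920, -0.6033)
new body rate ω' = (1.2330, -0.7904, 0.8698)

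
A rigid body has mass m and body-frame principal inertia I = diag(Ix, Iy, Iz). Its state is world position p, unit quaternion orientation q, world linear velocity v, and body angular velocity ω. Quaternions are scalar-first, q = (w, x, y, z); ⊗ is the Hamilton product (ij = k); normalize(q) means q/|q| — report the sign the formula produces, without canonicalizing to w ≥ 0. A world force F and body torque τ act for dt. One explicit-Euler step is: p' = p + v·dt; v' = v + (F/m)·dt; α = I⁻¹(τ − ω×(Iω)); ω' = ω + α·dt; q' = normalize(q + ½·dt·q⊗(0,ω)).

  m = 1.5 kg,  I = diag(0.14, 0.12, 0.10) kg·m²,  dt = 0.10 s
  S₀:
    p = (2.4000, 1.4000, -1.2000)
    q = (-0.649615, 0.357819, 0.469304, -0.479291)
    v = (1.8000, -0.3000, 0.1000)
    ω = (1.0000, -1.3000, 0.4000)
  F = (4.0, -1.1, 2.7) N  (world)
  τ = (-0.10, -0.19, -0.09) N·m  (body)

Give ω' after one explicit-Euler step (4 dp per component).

angular accel α = (-0.7886, -1.7167, -1.1600)
new body rate ω' = (0.9211, -1.4717, 0.2840)

ω' = (0.9211, -1.4717, 0.2840)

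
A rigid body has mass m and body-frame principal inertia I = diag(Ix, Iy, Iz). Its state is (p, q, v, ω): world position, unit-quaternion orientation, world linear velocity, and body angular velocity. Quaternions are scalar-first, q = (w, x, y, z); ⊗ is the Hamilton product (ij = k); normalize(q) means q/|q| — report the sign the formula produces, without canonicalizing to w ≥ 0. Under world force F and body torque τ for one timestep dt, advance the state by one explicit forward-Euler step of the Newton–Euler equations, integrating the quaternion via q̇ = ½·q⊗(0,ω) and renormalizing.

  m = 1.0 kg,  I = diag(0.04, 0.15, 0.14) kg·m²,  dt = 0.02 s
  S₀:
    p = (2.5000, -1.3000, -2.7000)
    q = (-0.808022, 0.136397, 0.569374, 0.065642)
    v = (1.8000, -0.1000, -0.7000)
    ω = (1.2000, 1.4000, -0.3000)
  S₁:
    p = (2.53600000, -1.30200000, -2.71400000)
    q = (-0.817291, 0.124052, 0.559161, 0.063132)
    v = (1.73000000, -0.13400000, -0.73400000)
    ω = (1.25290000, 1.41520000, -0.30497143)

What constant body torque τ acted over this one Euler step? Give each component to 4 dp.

τ = (0.1100, 0.1500, 0.1500)

Δω = ω₁−ω₀ = (0.05290000, 0.01520000, -0.00497143)
precession coupling = (0.0042, 0.0360, 0.1848)
τ = I·(Δω/dt) + ω₀×(Iω₀) = (0.1100, 0.1500, 0.1500)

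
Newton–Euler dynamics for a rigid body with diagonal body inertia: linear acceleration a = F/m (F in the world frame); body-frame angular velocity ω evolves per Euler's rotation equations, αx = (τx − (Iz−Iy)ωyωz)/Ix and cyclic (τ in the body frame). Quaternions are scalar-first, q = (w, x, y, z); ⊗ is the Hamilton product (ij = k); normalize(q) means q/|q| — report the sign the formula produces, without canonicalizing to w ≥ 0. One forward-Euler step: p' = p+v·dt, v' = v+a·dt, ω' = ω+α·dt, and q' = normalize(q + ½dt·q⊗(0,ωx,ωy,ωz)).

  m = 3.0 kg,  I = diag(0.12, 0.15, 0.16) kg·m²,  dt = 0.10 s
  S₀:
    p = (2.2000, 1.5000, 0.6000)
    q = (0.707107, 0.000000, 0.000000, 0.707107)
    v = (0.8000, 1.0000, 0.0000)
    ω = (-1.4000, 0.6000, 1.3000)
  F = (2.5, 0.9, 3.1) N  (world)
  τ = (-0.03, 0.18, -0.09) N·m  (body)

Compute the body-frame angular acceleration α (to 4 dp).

precession coupling ω×(Iω) = (0.0078, 0.0728, -0.0252)
α = I⁻¹(τ − ω×Iω) = (-0.3150, 0.7147, -0.4050)

α = (-0.3150, 0.7147, -0.4050)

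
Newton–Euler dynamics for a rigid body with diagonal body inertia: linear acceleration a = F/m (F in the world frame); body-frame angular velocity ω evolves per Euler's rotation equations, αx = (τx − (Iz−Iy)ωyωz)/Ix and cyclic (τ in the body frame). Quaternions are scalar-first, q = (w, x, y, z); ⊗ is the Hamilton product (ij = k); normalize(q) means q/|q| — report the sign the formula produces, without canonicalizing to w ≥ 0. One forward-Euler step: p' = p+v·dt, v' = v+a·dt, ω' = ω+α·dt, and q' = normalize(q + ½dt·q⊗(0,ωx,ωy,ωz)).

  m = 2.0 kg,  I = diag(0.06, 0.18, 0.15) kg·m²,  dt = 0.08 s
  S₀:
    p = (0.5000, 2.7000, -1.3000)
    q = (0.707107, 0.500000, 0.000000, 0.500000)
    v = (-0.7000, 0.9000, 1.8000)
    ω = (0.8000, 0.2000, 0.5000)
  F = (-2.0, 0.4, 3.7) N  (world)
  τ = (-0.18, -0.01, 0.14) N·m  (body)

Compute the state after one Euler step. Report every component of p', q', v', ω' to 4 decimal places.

p' = (0.4440, 2.7720, -1.1560)
q' = (0.6806, 0.5182, 0.0116, 0.5178)
v' = (-0.7800, 0.9160, 1.9480)
ω' = (0.5640, 0.2116, 0.5644)

p' = p + v·dt = (0.4440, 2.7720, -1.1560)
v + (F/m)dt = (-0.7800, 0.9160, 1.9480)
precession coupling ω×(Iω) = (-0.0030, -0.0360, 0.0192)
α = I⁻¹(τ − ω×Iω) = (-2.9500, 0.1444, 0.8053)
ω + α·dt = (0.5640, 0.2116, 0.5644)
q⊗(0,ω) = (-0.6500000, 0.4656856, 0.2914214, 0.4535535)
q + ½dt·q⊗(0,ω), renormalized = (0.6806, 0.5182, 0.0116, 0.5178)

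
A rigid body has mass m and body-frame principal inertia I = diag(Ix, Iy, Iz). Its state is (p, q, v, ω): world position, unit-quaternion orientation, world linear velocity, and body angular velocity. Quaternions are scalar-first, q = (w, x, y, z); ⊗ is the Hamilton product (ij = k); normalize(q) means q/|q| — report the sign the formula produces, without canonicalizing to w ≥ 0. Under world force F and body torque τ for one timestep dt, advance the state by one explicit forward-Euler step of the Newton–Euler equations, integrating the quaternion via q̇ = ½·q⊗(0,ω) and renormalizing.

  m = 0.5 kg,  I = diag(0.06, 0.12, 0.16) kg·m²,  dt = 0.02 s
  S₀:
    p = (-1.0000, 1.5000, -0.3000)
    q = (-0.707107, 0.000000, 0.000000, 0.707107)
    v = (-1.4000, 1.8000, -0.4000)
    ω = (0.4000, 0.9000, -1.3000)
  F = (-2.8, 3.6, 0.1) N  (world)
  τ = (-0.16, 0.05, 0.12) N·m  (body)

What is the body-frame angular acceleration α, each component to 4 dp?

α = (-1.8867, -0.0167, 0.6150)

gyro term ω×Iω = (-0.0468, 0.0520, 0.0216)
α = I⁻¹(τ − ω×Iω) = (-1.8867, -0.0167, 0.6150)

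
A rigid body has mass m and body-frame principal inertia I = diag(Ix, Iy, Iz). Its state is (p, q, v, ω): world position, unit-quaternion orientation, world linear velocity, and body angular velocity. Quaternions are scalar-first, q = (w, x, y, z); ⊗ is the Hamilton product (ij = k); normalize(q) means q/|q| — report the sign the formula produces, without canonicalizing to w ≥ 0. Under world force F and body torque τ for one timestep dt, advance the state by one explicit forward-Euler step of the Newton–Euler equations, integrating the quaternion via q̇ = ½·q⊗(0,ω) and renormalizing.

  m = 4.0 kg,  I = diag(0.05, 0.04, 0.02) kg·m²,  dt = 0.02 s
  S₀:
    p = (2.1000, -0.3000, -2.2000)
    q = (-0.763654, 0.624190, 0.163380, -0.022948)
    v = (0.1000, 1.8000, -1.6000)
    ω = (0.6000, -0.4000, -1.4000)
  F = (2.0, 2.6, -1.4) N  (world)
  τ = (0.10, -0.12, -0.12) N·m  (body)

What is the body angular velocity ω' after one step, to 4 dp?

ω' = (0.6445, -0.4474, -1.5224)

α = I⁻¹(τ − ω×Iω) = (2.2240, -2.3700, -6.1200)
ω' = ω + α·dt = (0.6445, -0.4474, -1.5224)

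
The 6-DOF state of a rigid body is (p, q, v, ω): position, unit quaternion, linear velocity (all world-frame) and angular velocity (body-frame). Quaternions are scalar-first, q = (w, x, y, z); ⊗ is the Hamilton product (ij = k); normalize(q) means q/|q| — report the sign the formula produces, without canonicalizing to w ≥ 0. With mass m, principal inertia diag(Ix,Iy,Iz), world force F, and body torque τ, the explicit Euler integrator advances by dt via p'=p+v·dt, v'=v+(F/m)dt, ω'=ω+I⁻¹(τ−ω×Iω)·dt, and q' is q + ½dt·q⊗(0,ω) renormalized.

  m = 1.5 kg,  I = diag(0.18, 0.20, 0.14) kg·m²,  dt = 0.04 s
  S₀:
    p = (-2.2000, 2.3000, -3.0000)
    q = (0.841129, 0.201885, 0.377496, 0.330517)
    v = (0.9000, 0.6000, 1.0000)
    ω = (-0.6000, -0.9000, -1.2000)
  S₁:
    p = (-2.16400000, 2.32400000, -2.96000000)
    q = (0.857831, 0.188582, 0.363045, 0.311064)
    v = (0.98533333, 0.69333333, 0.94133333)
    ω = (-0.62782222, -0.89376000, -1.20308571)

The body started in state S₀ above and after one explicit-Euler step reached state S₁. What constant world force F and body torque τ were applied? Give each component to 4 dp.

F = (3.2000, 3.5000, -2.2000)
τ = (-0.1900, 0.0600, 0.0000)

v₁ − v₀ = (0.08533333, 0.09333333, -0.05866667)
F = m·Δv/dt = (3.2000, 3.5000, -2.2000)
rate change Δω = (-0.02782222, 0.00624000, -0.00308571)
τ = I·(Δω/dt) + ω₀×(Iω₀) = (-0.1900, 0.0600, 0.0000)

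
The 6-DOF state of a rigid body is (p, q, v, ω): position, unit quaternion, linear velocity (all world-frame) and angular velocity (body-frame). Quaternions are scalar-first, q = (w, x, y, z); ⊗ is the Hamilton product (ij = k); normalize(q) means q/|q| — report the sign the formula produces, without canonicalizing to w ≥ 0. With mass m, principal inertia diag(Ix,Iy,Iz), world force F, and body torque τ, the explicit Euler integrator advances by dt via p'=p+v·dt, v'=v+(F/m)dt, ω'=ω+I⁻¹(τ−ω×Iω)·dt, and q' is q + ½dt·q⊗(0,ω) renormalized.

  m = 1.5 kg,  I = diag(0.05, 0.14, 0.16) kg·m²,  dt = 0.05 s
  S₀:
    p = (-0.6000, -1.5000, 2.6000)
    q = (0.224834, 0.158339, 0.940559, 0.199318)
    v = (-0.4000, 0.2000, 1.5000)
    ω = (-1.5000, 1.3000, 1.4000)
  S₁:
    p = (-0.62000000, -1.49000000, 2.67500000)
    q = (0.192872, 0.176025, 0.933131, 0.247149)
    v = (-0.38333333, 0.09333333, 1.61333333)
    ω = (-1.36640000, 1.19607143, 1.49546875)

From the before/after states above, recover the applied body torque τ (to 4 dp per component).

rate change Δω = (0.13360000, -0.10392857, 0.09546875)
gyro term ω₀×Iω₀ = (0.0364, 0.2310, -0.1755)
applied torque τ = (0.1700, -0.0600, 0.1300)

τ = (0.1700, -0.0600, 0.1300)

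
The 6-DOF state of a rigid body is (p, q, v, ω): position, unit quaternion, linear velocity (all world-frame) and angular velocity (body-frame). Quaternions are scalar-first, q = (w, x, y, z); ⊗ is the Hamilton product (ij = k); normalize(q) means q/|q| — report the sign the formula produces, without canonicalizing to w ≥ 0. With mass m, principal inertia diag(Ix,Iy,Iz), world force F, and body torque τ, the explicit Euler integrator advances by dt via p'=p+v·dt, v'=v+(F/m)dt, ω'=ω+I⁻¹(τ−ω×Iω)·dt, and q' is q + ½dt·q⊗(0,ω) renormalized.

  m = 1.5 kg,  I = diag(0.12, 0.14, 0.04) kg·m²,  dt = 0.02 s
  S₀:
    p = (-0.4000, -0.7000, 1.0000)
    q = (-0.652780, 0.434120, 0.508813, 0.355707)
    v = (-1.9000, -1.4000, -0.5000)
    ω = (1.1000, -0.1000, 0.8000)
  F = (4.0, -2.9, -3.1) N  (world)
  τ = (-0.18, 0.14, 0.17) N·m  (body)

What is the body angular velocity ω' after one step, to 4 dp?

precession coupling ω×(Iω) = (0.0080, 0.0704, -0.0022)
(τ − ω×Iω)/I = (-1.5667, 0.4971, 4.3050)
new body rate ω' = (1.0687, -0.0901, 0.8861)

ω' = (1.0687, -0.0901, 0.8861)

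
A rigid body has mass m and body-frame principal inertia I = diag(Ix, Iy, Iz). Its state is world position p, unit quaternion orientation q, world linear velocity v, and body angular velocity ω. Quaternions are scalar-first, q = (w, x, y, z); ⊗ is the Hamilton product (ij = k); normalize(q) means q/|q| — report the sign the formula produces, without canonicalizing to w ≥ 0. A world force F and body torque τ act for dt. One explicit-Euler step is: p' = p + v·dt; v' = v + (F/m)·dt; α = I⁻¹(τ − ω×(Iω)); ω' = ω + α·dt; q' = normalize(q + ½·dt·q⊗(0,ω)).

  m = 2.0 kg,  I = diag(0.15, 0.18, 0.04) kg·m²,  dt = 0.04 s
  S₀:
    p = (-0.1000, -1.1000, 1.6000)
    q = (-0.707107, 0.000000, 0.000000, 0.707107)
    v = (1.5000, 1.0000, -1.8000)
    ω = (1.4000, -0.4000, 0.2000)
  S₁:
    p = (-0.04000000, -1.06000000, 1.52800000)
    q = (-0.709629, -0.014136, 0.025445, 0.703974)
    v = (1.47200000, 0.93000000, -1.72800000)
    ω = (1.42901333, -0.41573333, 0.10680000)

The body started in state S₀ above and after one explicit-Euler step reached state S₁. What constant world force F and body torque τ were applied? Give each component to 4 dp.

F = (-1.4000, -3.5000, 3.6000)
τ = (0.1200, -0.0400, -0.1100)

velocity change Δv = (-0.02800000, -0.07000000, 0.07200000)
m·(v₁−v₀)/dt = (-1.4000, -3.5000, 3.6000)
ω₁ − ω₀ = (0.02901333, -0.01573333, -0.09320000)
I·α + gyro = (0.1200, -0.0400, -0.1100)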